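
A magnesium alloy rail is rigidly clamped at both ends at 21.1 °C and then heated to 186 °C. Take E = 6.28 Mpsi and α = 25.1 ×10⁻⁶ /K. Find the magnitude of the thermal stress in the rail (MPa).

179 MPa

E = 6.28 Mpsi = 43.30 GPa.
ΔT = 164.9 K. Constrained thermal stress σ = E·α·ΔT = 43.30×10³ MPa × 25.1×10⁻⁶ × 164.9 = 179 MPa (compressive).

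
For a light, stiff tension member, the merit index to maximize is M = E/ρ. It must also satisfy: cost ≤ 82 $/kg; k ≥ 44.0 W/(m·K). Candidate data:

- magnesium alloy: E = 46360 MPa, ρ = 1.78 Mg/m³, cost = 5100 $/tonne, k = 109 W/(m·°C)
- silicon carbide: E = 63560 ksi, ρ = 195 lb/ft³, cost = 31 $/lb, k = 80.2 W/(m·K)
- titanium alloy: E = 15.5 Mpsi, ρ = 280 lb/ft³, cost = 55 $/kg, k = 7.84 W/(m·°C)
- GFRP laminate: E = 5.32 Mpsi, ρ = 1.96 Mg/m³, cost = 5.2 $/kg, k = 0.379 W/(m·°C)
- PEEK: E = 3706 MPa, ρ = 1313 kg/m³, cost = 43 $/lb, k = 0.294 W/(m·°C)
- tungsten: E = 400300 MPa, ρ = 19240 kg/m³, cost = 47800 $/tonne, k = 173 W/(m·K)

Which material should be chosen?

Screen on constraints: cost ≤ 82 $/kg; k ≥ 44.0 W/(m·K). Survivors: magnesium alloy, silicon carbide, tungsten.
Convert each candidate to consistent units, then evaluate M:
  magnesium alloy: E = 46.36 GPa, ρ = 1780 kg/m³
  silicon carbide: E = 438.2 GPa, ρ = 3124 kg/m³
  tungsten: E = 400.3 GPa, ρ = 19240 kg/m³
  silicon carbide: M = 140 MN·m/kg
  magnesium alloy: M = 26.0 MN·m/kg
  tungsten: M = 20.8 MN·m/kg
Silicon carbide has the largest M.

silicon carbide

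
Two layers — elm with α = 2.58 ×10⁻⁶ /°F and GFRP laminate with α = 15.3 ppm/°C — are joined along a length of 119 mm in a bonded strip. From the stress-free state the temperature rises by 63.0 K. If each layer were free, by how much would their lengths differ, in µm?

elm: α = 2.58×10⁻⁶/°F × 9/5 = 4.64×10⁻⁶/K.
Δα = |4.64 − 15.3|×10⁻⁶/K = 10.7×10⁻⁶/K.
ΔL_mismatch = Δα·L·ΔT = 10.7×10⁻⁶ × 119.0 mm × 63.0 K = 79.9 µm.

79.9 µm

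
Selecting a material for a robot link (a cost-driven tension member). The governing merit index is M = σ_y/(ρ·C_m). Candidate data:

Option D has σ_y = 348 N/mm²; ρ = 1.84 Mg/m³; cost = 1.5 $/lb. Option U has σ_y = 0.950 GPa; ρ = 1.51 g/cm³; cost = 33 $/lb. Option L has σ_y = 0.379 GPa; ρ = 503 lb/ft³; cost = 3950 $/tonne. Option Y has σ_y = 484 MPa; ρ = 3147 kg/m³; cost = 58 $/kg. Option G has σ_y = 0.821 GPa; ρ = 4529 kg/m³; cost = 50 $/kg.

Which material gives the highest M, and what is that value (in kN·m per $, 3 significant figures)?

option D, M = 57.2 kN·m per $

Putting every candidate on a common basis:
  option D: σ_y = 348.0 MPa, ρ = 1840 kg/m³, cost = 3.307 $/kg
  option U: σ_y = 950.0 MPa, ρ = 1510 kg/m³, cost = 72.75 $/kg
  option L: σ_y = 379.0 MPa, ρ = 8057 kg/m³, cost = 3.950 $/kg
  option Y: σ_y = 484.0 MPa, ρ = 3147 kg/m³, cost = 58.00 $/kg
  option G: σ_y = 821.0 MPa, ρ = 4529 kg/m³, cost = 50.00 $/kg
  option D: M = 57.2 kN·m per $
  option L: M = 11.9 kN·m per $
  option U: M = 8.65 kN·m per $
  option G: M = 3.63 kN·m per $
  option Y: M = 2.65 kN·m per $
Option D ranks first.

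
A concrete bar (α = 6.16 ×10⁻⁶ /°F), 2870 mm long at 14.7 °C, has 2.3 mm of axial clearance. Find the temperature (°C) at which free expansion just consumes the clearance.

α = 6.16×10⁻⁶/°F × 9/5 = 11.1×10⁻⁶/K.
α·L₀·ΔT = 2.3 mm ⇒ ΔT = 2.3 / (11.1×10⁻⁶ × 2870.0) = 72.28 K.
T = 14.7 + 72.28 = 86.98 °C.

87.0 °C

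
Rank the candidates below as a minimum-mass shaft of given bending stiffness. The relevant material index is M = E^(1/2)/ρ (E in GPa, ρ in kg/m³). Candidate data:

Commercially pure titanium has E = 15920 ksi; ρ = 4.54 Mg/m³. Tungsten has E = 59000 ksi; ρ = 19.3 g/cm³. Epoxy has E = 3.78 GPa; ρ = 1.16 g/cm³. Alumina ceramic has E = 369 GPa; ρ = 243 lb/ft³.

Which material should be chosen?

Convert each candidate to consistent units, then evaluate M:
  commercially pure titanium: E = 109.8 GPa, ρ = 4540 kg/m³
  tungsten: E = 406.8 GPa, ρ = 19300 kg/m³
  epoxy: E = 3.780 GPa, ρ = 1160 kg/m³
  alumina ceramic: E = 369.0 GPa, ρ = 3892 kg/m³
  alumina ceramic: M = 4.93×10⁻³
  commercially pure titanium: M = 2.31×10⁻³
  epoxy: M = 1.68×10⁻³
  tungsten: M = 1.05×10⁻³
Highest index: alumina ceramic.

alumina ceramic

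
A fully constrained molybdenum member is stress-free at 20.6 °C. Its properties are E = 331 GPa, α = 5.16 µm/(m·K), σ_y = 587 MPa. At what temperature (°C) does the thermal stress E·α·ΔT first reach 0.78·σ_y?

289 °C

E·α·ΔT = 457.9 MPa ⇒ ΔT = 457.9 / (331.0×10³ × 5.16×10⁻⁶) = 268.1 K.
T = 20.6 + 268.1 = 288.7 °C.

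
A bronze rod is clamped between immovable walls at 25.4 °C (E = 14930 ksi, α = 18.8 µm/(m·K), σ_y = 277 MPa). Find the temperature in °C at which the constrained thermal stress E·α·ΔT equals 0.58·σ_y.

108 °C

E = 14930 ksi = 102.9 GPa.
E·α·ΔT = 160.7 MPa ⇒ ΔT = 160.7 / (102.9×10³ × 18.8×10⁻⁶) = 83.02 K.
T = 25.4 + 83.02 = 108.4 °C.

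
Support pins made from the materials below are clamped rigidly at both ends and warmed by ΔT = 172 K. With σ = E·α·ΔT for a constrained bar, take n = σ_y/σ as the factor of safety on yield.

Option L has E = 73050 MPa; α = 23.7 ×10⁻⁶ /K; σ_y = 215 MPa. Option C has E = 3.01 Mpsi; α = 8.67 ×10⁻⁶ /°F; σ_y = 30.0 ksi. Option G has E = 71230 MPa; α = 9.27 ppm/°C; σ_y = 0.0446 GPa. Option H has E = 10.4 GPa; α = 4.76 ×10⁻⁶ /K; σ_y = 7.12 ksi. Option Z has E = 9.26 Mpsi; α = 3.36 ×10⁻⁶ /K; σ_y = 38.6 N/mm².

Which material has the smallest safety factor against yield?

In consistent units (E in GPa, α in ×10⁻⁶/K, σ_y in MPa):
  option L: E = 73.05, α = 23.7, σ_y = 215.0 → σ = 298 MPa, n = 0.722
  option C: E = 20.75, α = 15.6, σ_y = 206.8 → σ = 55.7 MPa, n = 3.71
  option G: E = 71.23, α = 9.27, σ_y = 44.60 → σ = 114 MPa, n = 0.393
  option H: E = 10.40, α = 4.76, σ_y = 49.09 → σ = 8.51 MPa, n = 5.77
  option Z: E = 63.85, α = 3.36, σ_y = 38.60 → σ = 36.9 MPa, n = 1.05
Smallest n: option G with n = 0.393.

option G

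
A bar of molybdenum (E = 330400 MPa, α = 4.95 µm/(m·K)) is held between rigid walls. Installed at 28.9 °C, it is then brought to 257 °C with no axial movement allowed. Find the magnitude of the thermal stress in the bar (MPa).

E = 330400 MPa = 330.4 GPa.
ΔT = 228.1 K. Constrained thermal stress σ = E·α·ΔT = 330.4×10³ MPa × 4.95×10⁻⁶ × 228.1 = 373 MPa (compressive).

373 MPa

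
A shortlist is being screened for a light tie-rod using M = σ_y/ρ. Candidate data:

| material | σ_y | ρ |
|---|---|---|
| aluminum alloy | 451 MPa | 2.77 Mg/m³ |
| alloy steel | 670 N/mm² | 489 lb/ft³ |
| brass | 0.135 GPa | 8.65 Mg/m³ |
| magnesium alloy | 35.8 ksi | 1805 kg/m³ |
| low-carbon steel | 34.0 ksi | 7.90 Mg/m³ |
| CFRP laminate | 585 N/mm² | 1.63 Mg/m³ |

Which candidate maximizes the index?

Convert each candidate to consistent units, then evaluate M:
  aluminum alloy: σ_y = 451.0 MPa, ρ = 2770 kg/m³
  alloy steel: σ_y = 670.0 MPa, ρ = 7833 kg/m³
  brass: σ_y = 135.0 MPa, ρ = 8650 kg/m³
  magnesium alloy: σ_y = 246.8 MPa, ρ = 1805 kg/m³
  low-carbon steel: σ_y = 234.4 MPa, ρ = 7900 kg/m³
  CFRP laminate: σ_y = 585.0 MPa, ρ = 1630 kg/m³
  CFRP laminate: M = 359 kN·m/kg
  aluminum alloy: M = 163 kN·m/kg
  magnesium alloy: M = 137 kN·m/kg
  alloy steel: M = 85.5 kN·m/kg
  low-carbon steel: M = 29.7 kN·m/kg
  brass: M = 15.6 kN·m/kg
Highest index: CFRP laminate.

CFRP laminate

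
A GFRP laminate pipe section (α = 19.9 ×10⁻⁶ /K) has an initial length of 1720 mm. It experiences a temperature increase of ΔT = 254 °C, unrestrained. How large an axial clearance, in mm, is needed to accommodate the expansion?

8.69 mm

ΔL = α·L₀·ΔT = 19.9×10⁻⁶ × 1720 mm × 254.0 K = 8.69 mm.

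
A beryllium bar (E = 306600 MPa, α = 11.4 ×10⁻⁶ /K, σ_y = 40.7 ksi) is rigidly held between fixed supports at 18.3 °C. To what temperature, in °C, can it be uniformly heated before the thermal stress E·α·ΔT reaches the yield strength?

98.6 °C

E = 306600 MPa = 306.6 GPa.
σ_y = 40.7 ksi = 280.6 MPa.
E·α·ΔT = 280.6 MPa ⇒ ΔT = 280.6 / (306.6×10³ × 11.4×10⁻⁶) = 80.29 K.
T = 18.3 + 80.29 = 98.59 °C.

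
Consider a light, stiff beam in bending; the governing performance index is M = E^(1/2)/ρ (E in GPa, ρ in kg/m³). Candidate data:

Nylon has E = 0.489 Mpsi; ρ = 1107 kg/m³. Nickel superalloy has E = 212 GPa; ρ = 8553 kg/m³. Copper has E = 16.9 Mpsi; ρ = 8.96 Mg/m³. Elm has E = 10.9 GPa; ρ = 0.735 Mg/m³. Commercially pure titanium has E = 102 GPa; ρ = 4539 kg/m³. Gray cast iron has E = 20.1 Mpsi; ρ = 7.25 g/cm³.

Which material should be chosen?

elm

Putting every candidate on a common basis:
  nylon: E = 3.372 GPa, ρ = 1107 kg/m³
  nickel superalloy: E = 212.0 GPa, ρ = 8553 kg/m³
  copper: E = 116.5 GPa, ρ = 8960 kg/m³
  elm: E = 10.90 GPa, ρ = 735.0 kg/m³
  commercially pure titanium: E = 102.0 GPa, ρ = 4539 kg/m³
  gray cast iron: E = 138.6 GPa, ρ = 7250 kg/m³
  elm: M = 4.49×10⁻³
  commercially pure titanium: M = 2.23×10⁻³
  nickel superalloy: M = 1.70×10⁻³
  nylon: M = 1.66×10⁻³
  gray cast iron: M = 1.62×10⁻³
  copper: M = 1.20×10⁻³
Elm ranks first.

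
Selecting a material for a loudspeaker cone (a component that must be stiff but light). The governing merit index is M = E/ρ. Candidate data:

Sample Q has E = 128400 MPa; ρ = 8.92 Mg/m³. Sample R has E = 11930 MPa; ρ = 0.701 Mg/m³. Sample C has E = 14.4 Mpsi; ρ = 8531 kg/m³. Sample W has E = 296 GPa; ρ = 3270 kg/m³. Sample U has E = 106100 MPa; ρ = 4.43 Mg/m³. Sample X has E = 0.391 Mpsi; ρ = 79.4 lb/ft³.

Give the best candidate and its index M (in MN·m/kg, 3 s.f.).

Convert each candidate to consistent units, then evaluate M:
  sample Q: E = 128.4 GPa, ρ = 8920 kg/m³
  sample R: E = 11.93 GPa, ρ = 701.0 kg/m³
  sample C: E = 99.28 GPa, ρ = 8531 kg/m³
  sample W: E = 296.0 GPa, ρ = 3270 kg/m³
  sample U: E = 106.1 GPa, ρ = 4430 kg/m³
  sample X: E = 2.696 GPa, ρ = 1272 kg/m³
  sample W: M = 90.5 MN·m/kg
  sample U: M = 24.0 MN·m/kg
  sample R: M = 17.0 MN·m/kg
  sample Q: M = 14.4 MN·m/kg
  sample C: M = 11.6 MN·m/kg
  sample X: M = 2.12 MN·m/kg
Highest index: sample W.

sample W, M = 90.5 MN·m/kg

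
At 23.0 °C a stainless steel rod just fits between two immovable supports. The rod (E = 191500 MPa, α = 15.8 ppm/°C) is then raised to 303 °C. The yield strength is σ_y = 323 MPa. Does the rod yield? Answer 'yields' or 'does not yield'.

E = 191500 MPa = 191.5 GPa.
ΔT = 280.0 K. Constrained thermal stress σ = E·α·ΔT = 191.5×10³ MPa × 15.8×10⁻⁶ × 280.0 = 847 MPa (compressive).
Compare to σ_y = 323 MPa: σ ≥ σ_y, so it yields.

yields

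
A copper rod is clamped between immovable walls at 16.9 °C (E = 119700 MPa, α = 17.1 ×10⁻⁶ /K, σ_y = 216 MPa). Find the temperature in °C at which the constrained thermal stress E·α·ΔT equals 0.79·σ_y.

E = 119700 MPa = 119.7 GPa.
E·α·ΔT = 170.6 MPa ⇒ ΔT = 170.6 / (119.7×10³ × 17.1×10⁻⁶) = 83.37 K.
T = 16.9 + 83.37 = 100.3 °C.

100 °C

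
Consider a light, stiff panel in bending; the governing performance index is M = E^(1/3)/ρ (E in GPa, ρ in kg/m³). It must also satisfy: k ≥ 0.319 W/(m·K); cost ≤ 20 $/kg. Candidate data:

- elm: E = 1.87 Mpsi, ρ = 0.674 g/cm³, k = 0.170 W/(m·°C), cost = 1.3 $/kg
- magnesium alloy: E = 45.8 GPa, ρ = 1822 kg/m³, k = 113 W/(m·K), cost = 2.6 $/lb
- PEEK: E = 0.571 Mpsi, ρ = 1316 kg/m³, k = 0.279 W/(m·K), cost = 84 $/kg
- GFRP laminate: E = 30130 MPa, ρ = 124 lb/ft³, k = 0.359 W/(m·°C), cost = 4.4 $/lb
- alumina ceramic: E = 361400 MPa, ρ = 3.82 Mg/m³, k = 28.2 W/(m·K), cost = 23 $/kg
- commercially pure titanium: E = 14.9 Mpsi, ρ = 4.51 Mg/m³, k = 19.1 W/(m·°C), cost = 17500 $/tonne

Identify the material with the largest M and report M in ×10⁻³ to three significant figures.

magnesium alloy, M = 1.96×10⁻³

Screen on constraints: k ≥ 0.319 W/(m·K); cost ≤ 20 $/kg. Survivors: magnesium alloy, GFRP laminate, commercially pure titanium.
Convert each candidate to consistent units, then evaluate M:
  magnesium alloy: E = 45.80 GPa, ρ = 1822 kg/m³
  GFRP laminate: E = 30.13 GPa, ρ = 1986 kg/m³
  commercially pure titanium: E = 102.7 GPa, ρ = 4510 kg/m³
  magnesium alloy: M = 1.96×10⁻³
  GFRP laminate: M = 1.57×10⁻³
  commercially pure titanium: M = 1.04×10⁻³
Magnesium alloy ranks first.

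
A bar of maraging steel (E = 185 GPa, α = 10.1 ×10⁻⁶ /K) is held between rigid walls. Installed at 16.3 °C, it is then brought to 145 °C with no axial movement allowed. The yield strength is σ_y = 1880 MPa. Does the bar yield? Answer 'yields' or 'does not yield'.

does not yield

ΔT = 128.7 K. Constrained thermal stress σ = E·α·ΔT = 185.0×10³ MPa × 10.1×10⁻⁶ × 128.7 = 240 MPa (compressive).
Compare to σ_y = 1880 MPa: σ < σ_y, so it does not yield.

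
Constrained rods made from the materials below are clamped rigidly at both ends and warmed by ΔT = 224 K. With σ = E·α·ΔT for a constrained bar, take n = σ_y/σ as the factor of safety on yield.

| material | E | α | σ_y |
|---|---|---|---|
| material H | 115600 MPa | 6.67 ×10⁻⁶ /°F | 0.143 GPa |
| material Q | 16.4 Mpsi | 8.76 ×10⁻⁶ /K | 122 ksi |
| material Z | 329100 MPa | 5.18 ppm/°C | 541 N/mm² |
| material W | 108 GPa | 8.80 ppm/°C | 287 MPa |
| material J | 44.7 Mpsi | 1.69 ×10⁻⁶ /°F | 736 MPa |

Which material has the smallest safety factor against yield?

material H

Converting E to GPa, α to ×10⁻⁶/K, σ_y to MPa, then σ and n for each:
  material H: E = 115.6, α = 12.0, σ_y = 143.0 → σ = 311 MPa, n = 0.460
  material Q: E = 113.1, α = 8.76, σ_y = 841.2 → σ = 222 MPa, n = 3.79
  material Z: E = 329.1, α = 5.18, σ_y = 541.0 → σ = 382 MPa, n = 1.42
  material W: E = 108.0, α = 8.80, σ_y = 287.0 → σ = 213 MPa, n = 1.35
  material J: E = 308.2, α = 3.04, σ_y = 736.0 → σ = 210 MPa, n = 3.50
Smallest n: material H with n = 0.460.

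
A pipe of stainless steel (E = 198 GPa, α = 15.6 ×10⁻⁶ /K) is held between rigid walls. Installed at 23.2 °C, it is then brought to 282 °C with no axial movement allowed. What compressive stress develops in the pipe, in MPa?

799 MPa

ΔT = 258.8 K. Constrained thermal stress σ = E·α·ΔT = 198.0×10³ MPa × 15.6×10⁻⁶ × 258.8 = 799 MPa (compressive).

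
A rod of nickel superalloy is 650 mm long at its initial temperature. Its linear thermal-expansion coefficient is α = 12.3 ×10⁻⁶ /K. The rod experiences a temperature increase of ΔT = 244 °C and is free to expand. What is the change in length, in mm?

1.95 mm

ΔL = α·L₀·ΔT = 12.3×10⁻⁶ × 650 mm × 244.0 K = 1.95 mm.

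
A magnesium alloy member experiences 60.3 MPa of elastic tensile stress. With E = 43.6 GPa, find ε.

ε = σ/E = 60.3 / 43600 = 1.38×10⁻³.

1.38×10⁻³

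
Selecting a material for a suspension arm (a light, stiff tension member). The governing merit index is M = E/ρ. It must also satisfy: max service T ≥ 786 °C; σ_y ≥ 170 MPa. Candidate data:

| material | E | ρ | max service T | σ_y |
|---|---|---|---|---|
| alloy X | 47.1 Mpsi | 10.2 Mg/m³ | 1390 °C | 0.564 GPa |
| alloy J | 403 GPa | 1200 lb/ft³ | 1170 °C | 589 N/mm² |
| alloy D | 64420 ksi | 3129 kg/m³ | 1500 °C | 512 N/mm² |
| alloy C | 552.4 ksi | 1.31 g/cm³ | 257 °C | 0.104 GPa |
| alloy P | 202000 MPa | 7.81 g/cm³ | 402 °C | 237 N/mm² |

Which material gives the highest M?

Screen on constraints: max service T ≥ 786 °C; σ_y ≥ 170 MPa. Survivors: alloy X, alloy J, alloy D.
Normalizing units and computing the index:
  alloy X: E = 324.7 GPa, ρ = 10200 kg/m³
  alloy J: E = 403.0 GPa, ρ = 19220 kg/m³
  alloy D: E = 444.2 GPa, ρ = 3129 kg/m³
  alloy D: M = 142 MN·m/kg
  alloy X: M = 31.8 MN·m/kg
  alloy J: M = 21.0 MN·m/kg
Alloy D has the largest M.

alloy D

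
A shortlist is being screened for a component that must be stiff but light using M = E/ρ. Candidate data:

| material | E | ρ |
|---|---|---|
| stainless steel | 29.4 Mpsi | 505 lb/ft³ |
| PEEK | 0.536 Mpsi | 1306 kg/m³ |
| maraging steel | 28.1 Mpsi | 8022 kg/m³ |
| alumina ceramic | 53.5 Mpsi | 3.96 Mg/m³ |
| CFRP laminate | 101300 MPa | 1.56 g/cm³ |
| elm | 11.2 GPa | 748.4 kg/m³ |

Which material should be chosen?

alumina ceramic

Putting every candidate on a common basis:
  stainless steel: E = 202.7 GPa, ρ = 8089 kg/m³
  PEEK: E = 3.696 GPa, ρ = 1306 kg/m³
  maraging steel: E = 193.7 GPa, ρ = 8022 kg/m³
  alumina ceramic: E = 368.9 GPa, ρ = 3960 kg/m³
  CFRP laminate: E = 101.3 GPa, ρ = 1560 kg/m³
  elm: E = 11.20 GPa, ρ = 748.4 kg/m³
  alumina ceramic: M = 93.1 MN·m/kg
  CFRP laminate: M = 64.9 MN·m/kg
  stainless steel: M = 25.1 MN·m/kg
  maraging steel: M = 24.2 MN·m/kg
  elm: M = 15.0 MN·m/kg
  PEEK: M = 2.83 MN·m/kg
Alumina ceramic ranks first.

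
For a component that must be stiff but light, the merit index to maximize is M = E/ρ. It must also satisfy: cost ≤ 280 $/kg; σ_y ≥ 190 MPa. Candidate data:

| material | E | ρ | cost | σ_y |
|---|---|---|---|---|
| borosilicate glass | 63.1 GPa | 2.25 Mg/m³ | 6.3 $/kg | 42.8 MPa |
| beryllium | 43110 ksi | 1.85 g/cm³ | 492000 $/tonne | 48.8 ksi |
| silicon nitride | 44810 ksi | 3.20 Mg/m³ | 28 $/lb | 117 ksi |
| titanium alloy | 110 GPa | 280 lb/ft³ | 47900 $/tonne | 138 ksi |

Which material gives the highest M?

silicon nitride

Screen on constraints: cost ≤ 280 $/kg; σ_y ≥ 190 MPa. Survivors: silicon nitride, titanium alloy.
After converting to SI:
  silicon nitride: E = 309.0 GPa, ρ = 3200 kg/m³
  titanium alloy: E = 110.0 GPa, ρ = 4485 kg/m³
  silicon nitride: M = 96.5 MN·m/kg
  titanium alloy: M = 24.5 MN·m/kg
Highest index: silicon nitride.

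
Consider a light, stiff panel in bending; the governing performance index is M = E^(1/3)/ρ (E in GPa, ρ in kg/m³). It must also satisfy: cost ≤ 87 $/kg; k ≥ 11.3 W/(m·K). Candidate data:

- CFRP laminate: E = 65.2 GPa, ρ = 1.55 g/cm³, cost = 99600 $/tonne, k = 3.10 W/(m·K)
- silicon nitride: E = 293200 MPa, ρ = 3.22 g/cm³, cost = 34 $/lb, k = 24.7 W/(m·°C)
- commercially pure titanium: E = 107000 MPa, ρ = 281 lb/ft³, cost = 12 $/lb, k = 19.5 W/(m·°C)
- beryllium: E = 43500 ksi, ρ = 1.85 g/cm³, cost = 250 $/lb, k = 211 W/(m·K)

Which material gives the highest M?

Screen on constraints: cost ≤ 87 $/kg; k ≥ 11.3 W/(m·K). Survivors: silicon nitride, commercially pure titanium.
In SI units:
  silicon nitride: E = 293.2 GPa, ρ = 3220 kg/m³
  commercially pure titanium: E = 107.0 GPa, ρ = 4501 kg/m³
  silicon nitride: M = 2.06×10⁻³
  commercially pure titanium: M = 1.05×10⁻³
Highest index: silicon nitride.

silicon nitride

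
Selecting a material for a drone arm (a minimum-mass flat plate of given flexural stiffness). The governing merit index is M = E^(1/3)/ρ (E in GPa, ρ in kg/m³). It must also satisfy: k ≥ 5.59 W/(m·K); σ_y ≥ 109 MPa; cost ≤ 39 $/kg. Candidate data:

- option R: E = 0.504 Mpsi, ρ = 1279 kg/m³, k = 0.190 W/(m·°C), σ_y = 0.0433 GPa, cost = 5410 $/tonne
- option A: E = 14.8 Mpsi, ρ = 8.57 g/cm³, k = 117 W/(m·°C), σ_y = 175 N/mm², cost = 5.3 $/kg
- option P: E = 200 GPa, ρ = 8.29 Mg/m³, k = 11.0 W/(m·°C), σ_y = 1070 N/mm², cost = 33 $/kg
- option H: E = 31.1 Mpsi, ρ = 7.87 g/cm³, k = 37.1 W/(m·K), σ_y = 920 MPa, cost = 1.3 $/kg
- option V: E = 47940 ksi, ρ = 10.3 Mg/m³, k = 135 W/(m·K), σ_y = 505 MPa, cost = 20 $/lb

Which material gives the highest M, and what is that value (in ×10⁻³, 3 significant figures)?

option H, M = 0.761×10⁻³

Screen on constraints: k ≥ 5.59 W/(m·K); σ_y ≥ 109 MPa; cost ≤ 39 $/kg. Survivors: option A, option P, option H.
In SI units:
  option A: E = 102.0 GPa, ρ = 8570 kg/m³
  option P: E = 200.0 GPa, ρ = 8290 kg/m³
  option H: E = 214.4 GPa, ρ = 7870 kg/m³
  option H: M = 0.761×10⁻³
  option P: M = 0.705×10⁻³
  option A: M = 0.545×10⁻³
Option H has the largest M.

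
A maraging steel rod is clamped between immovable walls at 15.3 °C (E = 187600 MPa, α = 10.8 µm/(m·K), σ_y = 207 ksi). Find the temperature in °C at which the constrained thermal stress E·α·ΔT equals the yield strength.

E = 187600 MPa = 187.6 GPa.
σ_y = 207 ksi = 1427 MPa.
E·α·ΔT = 1427 MPa ⇒ ΔT = 1427 / (187.6×10³ × 10.8×10⁻⁶) = 704.4 K.
T = 15.3 + 704.4 = 719.7 °C.

720 °C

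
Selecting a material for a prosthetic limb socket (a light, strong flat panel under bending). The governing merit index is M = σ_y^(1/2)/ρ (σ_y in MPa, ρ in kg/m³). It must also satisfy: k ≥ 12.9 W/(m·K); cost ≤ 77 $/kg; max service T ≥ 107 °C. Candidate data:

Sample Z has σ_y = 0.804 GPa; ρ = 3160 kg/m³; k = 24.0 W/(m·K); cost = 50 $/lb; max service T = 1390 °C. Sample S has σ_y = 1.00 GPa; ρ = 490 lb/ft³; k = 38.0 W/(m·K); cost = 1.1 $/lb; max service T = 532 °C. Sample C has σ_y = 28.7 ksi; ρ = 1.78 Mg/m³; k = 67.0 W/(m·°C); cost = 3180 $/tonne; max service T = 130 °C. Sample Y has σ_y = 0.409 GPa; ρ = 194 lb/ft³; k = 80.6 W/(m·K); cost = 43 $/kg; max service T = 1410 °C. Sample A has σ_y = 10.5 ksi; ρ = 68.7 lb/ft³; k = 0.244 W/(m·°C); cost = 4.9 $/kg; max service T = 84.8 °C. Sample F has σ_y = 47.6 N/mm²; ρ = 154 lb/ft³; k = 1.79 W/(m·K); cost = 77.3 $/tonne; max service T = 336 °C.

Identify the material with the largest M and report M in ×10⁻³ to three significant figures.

Screen on constraints: k ≥ 12.9 W/(m·K); cost ≤ 77 $/kg; max service T ≥ 107 °C. Survivors: sample S, sample C, sample Y.
Normalizing units and computing the index:
  sample S: σ_y = 1000 MPa, ρ = 7849 kg/m³
  sample C: σ_y = 197.9 MPa, ρ = 1780 kg/m³
  sample Y: σ_y = 409.0 MPa, ρ = 3108 kg/m³
  sample C: M = 7.90×10⁻³
  sample Y: M = 6.51×10⁻³
  sample S: M = 4.03×10⁻³
Sample C has the largest M.

sample C, M = 7.90×10⁻³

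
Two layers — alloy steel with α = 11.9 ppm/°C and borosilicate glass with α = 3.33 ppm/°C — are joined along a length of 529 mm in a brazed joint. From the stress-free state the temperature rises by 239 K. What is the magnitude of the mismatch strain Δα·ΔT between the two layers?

Δα = |11.9 − 3.33|×10⁻⁶/K = 8.57×10⁻⁶/K.
Mismatch strain = Δα·ΔT = 8.57×10⁻⁶ × 239.0 = 2.05×10⁻³.

2.05×10⁻³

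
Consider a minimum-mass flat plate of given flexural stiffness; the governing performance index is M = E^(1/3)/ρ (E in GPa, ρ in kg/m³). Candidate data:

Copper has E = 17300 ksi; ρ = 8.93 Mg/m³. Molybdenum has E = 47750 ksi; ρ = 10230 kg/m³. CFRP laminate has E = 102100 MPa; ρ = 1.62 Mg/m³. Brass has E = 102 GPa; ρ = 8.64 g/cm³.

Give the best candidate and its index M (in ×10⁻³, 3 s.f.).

Convert each candidate to consistent units, then evaluate M:
  copper: E = 119.3 GPa, ρ = 8930 kg/m³
  molybdenum: E = 329.2 GPa, ρ = 10230 kg/m³
  CFRP laminate: E = 102.1 GPa, ρ = 1620 kg/m³
  brass: E = 102.0 GPa, ρ = 8640 kg/m³
  CFRP laminate: M = 2.89×10⁻³
  molybdenum: M = 0.675×10⁻³
  copper: M = 0.551×10⁻³
  brass: M = 0.541×10⁻³
Highest index: CFRP laminate.

CFRP laminate, M = 2.89×10⁻³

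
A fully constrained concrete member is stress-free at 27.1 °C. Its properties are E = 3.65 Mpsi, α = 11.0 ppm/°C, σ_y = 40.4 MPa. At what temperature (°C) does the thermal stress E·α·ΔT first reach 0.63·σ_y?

119 °C

E = 3.65 Mpsi = 25.17 GPa.
E·α·ΔT = 25.45 MPa ⇒ ΔT = 25.45 / (25.17×10³ × 11.0×10⁻⁶) = 91.94 K.
T = 27.1 + 91.94 = 119.0 °C.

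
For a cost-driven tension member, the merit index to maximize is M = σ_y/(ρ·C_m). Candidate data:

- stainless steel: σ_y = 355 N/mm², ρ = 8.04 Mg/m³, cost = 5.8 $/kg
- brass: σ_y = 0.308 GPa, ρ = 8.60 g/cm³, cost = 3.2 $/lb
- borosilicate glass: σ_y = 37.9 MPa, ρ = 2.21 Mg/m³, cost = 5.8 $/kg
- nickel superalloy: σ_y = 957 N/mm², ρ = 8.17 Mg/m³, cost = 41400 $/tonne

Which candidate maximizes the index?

stainless steel

Putting every candidate on a common basis:
  stainless steel: σ_y = 355.0 MPa, ρ = 8040 kg/m³, cost = 5.800 $/kg
  brass: σ_y = 308.0 MPa, ρ = 8600 kg/m³, cost = 7.055 $/kg
  borosilicate glass: σ_y = 37.90 MPa, ρ = 2210 kg/m³, cost = 5.800 $/kg
  nickel superalloy: σ_y = 957.0 MPa, ρ = 8170 kg/m³, cost = 41.40 $/kg
  stainless steel: M = 7.61 kN·m per $
  brass: M = 5.08 kN·m per $
  borosilicate glass: M = 2.96 kN·m per $
  nickel superalloy: M = 2.83 kN·m per $
Stainless steel has the largest M.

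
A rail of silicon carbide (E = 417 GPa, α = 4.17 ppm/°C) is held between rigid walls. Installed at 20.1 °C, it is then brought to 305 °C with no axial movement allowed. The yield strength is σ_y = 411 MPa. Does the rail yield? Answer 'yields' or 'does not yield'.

ΔT = 284.9 K. Constrained thermal stress σ = E·α·ΔT = 417.0×10³ MPa × 4.17×10⁻⁶ × 284.9 = 495 MPa (compressive).
Compare to σ_y = 411 MPa: σ ≥ σ_y, so it yields.

yields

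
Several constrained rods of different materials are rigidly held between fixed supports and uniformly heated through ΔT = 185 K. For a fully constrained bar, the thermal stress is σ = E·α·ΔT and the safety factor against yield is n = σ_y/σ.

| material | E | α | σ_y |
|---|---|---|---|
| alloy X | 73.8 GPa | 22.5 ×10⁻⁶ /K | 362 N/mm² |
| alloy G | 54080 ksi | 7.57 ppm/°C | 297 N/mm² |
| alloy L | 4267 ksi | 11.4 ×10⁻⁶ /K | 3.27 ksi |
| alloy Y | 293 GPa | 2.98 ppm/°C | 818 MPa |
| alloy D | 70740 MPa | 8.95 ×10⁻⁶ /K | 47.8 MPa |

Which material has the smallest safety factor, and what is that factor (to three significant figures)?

Per material, after unit conversion:
  alloy X: E = 73.80, α = 22.5, σ_y = 362.0 → σ = 307 MPa, n = 1.18
  alloy G: E = 372.9, α = 7.57, σ_y = 297.0 → σ = 522 MPa, n = 0.569
  alloy L: E = 29.42, α = 11.4, σ_y = 22.55 → σ = 62.0 MPa, n = 0.363
  alloy Y: E = 293.0, α = 2.98, σ_y = 818.0 → σ = 162 MPa, n = 5.06
  alloy D: E = 70.74, α = 8.95, σ_y = 47.80 → σ = 117 MPa, n = 0.408
The minimum is alloy L at n = 0.363.

alloy L, n = 0.363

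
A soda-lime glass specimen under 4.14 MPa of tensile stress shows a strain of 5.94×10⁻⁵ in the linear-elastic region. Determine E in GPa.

69.7 GPa

E = σ/ε = 4.14 MPa / 5.94×10⁻⁵ = 69700 MPa = 69.7 GPa.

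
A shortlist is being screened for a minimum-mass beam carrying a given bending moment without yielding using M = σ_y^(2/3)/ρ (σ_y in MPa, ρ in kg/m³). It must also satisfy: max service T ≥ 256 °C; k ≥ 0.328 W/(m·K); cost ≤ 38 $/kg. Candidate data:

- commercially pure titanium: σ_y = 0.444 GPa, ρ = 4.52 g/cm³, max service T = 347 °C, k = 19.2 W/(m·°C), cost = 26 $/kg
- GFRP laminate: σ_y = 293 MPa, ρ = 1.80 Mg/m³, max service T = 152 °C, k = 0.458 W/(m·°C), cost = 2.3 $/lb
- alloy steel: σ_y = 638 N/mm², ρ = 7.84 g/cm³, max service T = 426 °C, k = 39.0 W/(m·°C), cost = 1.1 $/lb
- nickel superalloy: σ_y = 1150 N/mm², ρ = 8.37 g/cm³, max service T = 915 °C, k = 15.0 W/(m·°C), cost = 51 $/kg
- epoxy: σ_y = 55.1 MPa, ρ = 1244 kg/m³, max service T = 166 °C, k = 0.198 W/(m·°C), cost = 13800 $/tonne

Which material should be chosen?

commercially pure titanium

Screen on constraints: max service T ≥ 256 °C; k ≥ 0.328 W/(m·K); cost ≤ 38 $/kg. Survivors: commercially pure titanium, alloy steel.
Normalizing units and computing the index:
  commercially pure titanium: σ_y = 444.0 MPa, ρ = 4520 kg/m³
  alloy steel: σ_y = 638.0 MPa, ρ = 7840 kg/m³
  commercially pure titanium: M = 12.9×10⁻³
  alloy steel: M = 9.45×10⁻³
The maximum is for commercially pure titanium.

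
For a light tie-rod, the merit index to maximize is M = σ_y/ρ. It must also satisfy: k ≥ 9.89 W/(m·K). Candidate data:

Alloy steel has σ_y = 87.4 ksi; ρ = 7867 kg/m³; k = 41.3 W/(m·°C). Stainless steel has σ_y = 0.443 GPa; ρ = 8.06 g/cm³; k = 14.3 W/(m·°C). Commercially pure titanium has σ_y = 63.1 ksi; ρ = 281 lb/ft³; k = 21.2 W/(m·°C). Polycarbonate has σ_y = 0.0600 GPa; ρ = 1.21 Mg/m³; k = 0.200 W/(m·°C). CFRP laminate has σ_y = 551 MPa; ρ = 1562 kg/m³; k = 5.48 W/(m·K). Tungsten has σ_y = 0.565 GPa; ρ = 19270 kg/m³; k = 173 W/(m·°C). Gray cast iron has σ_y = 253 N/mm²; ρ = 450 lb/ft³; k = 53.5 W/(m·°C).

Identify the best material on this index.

commercially pure titanium

Screen on constraints: k ≥ 9.89 W/(m·K). Survivors: alloy steel, stainless steel, commercially pure titanium, tungsten, gray cast iron.
Putting every candidate on a common basis:
  alloy steel: σ_y = 602.6 MPa, ρ = 7867 kg/m³
  stainless steel: σ_y = 443.0 MPa, ρ = 8060 kg/m³
  commercially pure titanium: σ_y = 435.1 MPa, ρ = 4501 kg/m³
  tungsten: σ_y = 565.0 MPa, ρ = 19270 kg/m³
  gray cast iron: σ_y = 253.0 MPa, ρ = 7208 kg/m³
  commercially pure titanium: M = 96.7 kN·m/kg
  alloy steel: M = 76.6 kN·m/kg
  stainless steel: M = 55.0 kN·m/kg
  gray cast iron: M = 35.1 kN·m/kg
  tungsten: M = 29.3 kN·m/kg
Highest index: commercially pure titanium.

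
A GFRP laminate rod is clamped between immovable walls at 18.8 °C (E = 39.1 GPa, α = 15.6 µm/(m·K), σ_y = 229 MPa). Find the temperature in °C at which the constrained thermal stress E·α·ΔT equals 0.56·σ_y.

229 °C

E·α·ΔT = 128.2 MPa ⇒ ΔT = 128.2 / (39.10×10³ × 15.6×10⁻⁶) = 210.2 K.
T = 18.8 + 210.2 = 229.0 °C.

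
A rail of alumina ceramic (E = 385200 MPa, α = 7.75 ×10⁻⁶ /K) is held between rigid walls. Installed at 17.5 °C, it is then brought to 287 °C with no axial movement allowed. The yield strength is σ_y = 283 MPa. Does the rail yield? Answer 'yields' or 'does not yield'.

E = 385200 MPa = 385.2 GPa.
ΔT = 269.5 K. Constrained thermal stress σ = E·α·ΔT = 385.2×10³ MPa × 7.75×10⁻⁶ × 269.5 = 805 MPa (compressive).
Compare to σ_y = 283 MPa: σ ≥ σ_y, so it yields.

yields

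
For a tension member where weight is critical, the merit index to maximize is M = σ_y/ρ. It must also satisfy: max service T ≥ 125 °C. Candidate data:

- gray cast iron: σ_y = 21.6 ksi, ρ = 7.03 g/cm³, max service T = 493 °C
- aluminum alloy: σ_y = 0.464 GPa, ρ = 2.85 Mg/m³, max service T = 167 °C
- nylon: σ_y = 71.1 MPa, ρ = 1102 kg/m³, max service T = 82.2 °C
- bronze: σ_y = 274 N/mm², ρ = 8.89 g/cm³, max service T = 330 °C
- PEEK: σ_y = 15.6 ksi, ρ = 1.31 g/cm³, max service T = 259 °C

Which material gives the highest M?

Screen on constraints: max service T ≥ 125 °C. Survivors: gray cast iron, aluminum alloy, bronze, PEEK.
In SI units:
  gray cast iron: σ_y = 148.9 MPa, ρ = 7030 kg/m³
  aluminum alloy: σ_y = 464.0 MPa, ρ = 2850 kg/m³
  bronze: σ_y = 274.0 MPa, ρ = 8890 kg/m³
  PEEK: σ_y = 107.6 MPa, ρ = 1310 kg/m³
  aluminum alloy: M = 163 kN·m/kg
  PEEK: M = 82.1 kN·m/kg
  bronze: M = 30.8 kN·m/kg
  gray cast iron: M = 21.2 kN·m/kg
Highest index: aluminum alloy.

aluminum alloy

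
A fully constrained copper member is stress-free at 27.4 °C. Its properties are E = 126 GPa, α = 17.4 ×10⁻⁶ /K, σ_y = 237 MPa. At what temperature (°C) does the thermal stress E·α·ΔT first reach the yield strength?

136 °C

E·α·ΔT = 237.0 MPa ⇒ ΔT = 237.0 / (126.0×10³ × 17.4×10⁻⁶) = 108.1 K.
T = 27.4 + 108.1 = 135.5 °C.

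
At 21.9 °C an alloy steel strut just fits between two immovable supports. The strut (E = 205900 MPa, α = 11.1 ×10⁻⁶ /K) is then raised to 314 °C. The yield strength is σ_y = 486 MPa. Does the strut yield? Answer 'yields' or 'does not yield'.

yields

E = 205900 MPa = 205.9 GPa.
ΔT = 292.1 K. Constrained thermal stress σ = E·α·ΔT = 205.9×10³ MPa × 11.1×10⁻⁶ × 292.1 = 668 MPa (compressive).
Compare to σ_y = 486 MPa: σ ≥ σ_y, so it yields.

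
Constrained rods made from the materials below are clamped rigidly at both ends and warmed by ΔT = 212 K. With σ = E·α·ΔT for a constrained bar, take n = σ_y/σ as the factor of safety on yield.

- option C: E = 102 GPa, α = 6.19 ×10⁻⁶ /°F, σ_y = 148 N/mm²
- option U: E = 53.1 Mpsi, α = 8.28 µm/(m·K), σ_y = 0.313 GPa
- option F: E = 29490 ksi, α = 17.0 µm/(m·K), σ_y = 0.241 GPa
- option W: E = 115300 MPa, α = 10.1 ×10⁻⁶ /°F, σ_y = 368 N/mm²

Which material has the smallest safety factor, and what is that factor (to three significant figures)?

Converting E to GPa, α to ×10⁻⁶/K, σ_y to MPa, then σ and n for each:
  option C: E = 102.0, α = 11.1, σ_y = 148.0 → σ = 241 MPa, n = 0.614
  option U: E = 366.1, α = 8.28, σ_y = 313.0 → σ = 643 MPa, n = 0.487
  option F: E = 203.3, α = 17.0, σ_y = 241.0 → σ = 733 MPa, n = 0.329
  option W: E = 115.3, α = 18.2, σ_y = 368.0 → σ = 444 MPa, n = 0.828
The minimum is option F at n = 0.329.

option F, n = 0.329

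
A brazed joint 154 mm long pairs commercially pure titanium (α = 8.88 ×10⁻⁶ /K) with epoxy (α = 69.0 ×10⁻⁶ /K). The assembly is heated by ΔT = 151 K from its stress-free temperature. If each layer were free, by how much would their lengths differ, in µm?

1400 µm

Δα = |8.88 − 69.0|×10⁻⁶/K = 60.1×10⁻⁶/K.
ΔL_mismatch = Δα·L·ΔT = 60.1×10⁻⁶ × 154.0 mm × 151.0 K = 1400 µm.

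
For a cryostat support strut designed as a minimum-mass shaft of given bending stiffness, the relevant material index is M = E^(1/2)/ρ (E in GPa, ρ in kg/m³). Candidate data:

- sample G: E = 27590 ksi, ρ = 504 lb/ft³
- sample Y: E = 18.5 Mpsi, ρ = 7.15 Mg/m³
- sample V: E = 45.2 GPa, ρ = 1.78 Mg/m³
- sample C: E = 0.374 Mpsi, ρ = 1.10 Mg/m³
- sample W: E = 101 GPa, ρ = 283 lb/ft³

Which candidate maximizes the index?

Normalizing units and computing the index:
  sample G: E = 190.2 GPa, ρ = 8073 kg/m³
  sample Y: E = 127.6 GPa, ρ = 7150 kg/m³
  sample V: E = 45.20 GPa, ρ = 1780 kg/m³
  sample C: E = 2.579 GPa, ρ = 1100 kg/m³
  sample W: E = 101.0 GPa, ρ = 4533 kg/m³
  sample V: M = 3.78×10⁻³
  sample W: M = 2.22×10⁻³
  sample G: M = 1.71×10⁻³
  sample Y: M = 1.58×10⁻³
  sample C: M = 1.46×10⁻³
The maximum is for sample V.

sample V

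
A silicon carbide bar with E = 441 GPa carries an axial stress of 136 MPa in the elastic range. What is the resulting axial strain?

ε = σ/E = 136 / 441000 = 3.08×10⁻⁴.

3.08×10⁻⁴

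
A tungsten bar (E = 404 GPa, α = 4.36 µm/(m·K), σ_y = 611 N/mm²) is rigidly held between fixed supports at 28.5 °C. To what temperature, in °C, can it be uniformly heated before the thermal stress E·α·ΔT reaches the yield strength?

σ_y = 611 N/mm² = 611.0 MPa.
E·α·ΔT = 611.0 MPa ⇒ ΔT = 611.0 / (404.0×10³ × 4.36×10⁻⁶) = 346.9 K.
T = 28.5 + 346.9 = 375.4 °C.

375 °C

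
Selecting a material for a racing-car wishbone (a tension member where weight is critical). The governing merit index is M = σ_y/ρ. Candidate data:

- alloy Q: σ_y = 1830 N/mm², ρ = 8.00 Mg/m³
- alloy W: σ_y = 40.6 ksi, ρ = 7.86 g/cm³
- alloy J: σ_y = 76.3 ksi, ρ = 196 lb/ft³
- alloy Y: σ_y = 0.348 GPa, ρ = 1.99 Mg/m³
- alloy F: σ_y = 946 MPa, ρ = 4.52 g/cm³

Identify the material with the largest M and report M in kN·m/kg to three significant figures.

alloy Q, M = 229 kN·m/kg

Normalizing units and computing the index:
  alloy Q: σ_y = 1830 MPa, ρ = 8000 kg/m³
  alloy W: σ_y = 279.9 MPa, ρ = 7860 kg/m³
  alloy J: σ_y = 526.1 MPa, ρ = 3140 kg/m³
  alloy Y: σ_y = 348.0 MPa, ρ = 1990 kg/m³
  alloy F: σ_y = 946.0 MPa, ρ = 4520 kg/m³
  alloy Q: M = 229 kN·m/kg
  alloy F: M = 209 kN·m/kg
  alloy Y: M = 175 kN·m/kg
  alloy J: M = 168 kN·m/kg
  alloy W: M = 35.6 kN·m/kg
Alloy Q has the largest M.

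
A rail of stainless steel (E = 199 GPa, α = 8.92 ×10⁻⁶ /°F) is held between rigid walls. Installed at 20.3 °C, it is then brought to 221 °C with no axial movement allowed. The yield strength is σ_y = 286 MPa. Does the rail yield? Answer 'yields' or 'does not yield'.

yields

α = 8.92×10⁻⁶/°F × 9/5 = 16.1×10⁻⁶/K.
ΔT = 200.7 K. Constrained thermal stress σ = E·α·ΔT = 199.0×10³ MPa × 16.1×10⁻⁶ × 200.7 = 641 MPa (compressive).
Compare to σ_y = 286 MPa: σ ≥ σ_y, so it yields.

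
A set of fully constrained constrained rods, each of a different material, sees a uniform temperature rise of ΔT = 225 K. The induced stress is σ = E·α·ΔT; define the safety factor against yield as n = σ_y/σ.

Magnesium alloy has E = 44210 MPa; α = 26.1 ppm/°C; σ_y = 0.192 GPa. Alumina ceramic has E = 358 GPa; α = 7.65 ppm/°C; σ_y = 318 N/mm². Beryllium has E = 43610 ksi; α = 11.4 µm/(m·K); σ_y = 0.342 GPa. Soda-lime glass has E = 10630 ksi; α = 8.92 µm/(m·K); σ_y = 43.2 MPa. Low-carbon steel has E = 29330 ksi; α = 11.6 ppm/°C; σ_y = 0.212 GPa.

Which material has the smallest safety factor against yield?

With everything in SI (GPa, ×10⁻⁶/K, MPa):
  magnesium alloy: E = 44.21, α = 26.1, σ_y = 192.0 → σ = 260 MPa, n = 0.740
  alumina ceramic: E = 358.0, α = 7.65, σ_y = 318.0 → σ = 616 MPa, n = 0.516
  beryllium: E = 300.7, α = 11.4, σ_y = 342.0 → σ = 771 MPa, n = 0.443
  soda-lime glass: E = 73.29, α = 8.92, σ_y = 43.20 → σ = 147 MPa, n = 0.294
  low-carbon steel: E = 202.2, α = 11.6, σ_y = 212.0 → σ = 528 MPa, n = 0.402
Smallest n: soda-lime glass with n = 0.294.

soda-lime glass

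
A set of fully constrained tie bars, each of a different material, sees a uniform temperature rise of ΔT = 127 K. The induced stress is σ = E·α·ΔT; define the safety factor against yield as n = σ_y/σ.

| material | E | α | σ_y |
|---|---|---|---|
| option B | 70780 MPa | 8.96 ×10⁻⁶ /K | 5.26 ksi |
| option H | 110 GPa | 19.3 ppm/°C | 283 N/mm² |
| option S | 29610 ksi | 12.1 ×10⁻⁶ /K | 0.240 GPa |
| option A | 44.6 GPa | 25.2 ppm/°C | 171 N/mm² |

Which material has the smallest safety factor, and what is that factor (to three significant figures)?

In consistent units (E in GPa, α in ×10⁻⁶/K, σ_y in MPa):
  option B: E = 70.78, α = 8.96, σ_y = 36.27 → σ = 80.5 MPa, n = 0.450
  option H: E = 110.0, α = 19.3, σ_y = 283.0 → σ = 270 MPa, n = 1.05
  option S: E = 204.2, α = 12.1, σ_y = 240.0 → σ = 314 MPa, n = 0.765
  option A: E = 44.60, α = 25.2, σ_y = 171.0 → σ = 143 MPa, n = 1.20
The minimum is option B at n = 0.450.

option B, n = 0.450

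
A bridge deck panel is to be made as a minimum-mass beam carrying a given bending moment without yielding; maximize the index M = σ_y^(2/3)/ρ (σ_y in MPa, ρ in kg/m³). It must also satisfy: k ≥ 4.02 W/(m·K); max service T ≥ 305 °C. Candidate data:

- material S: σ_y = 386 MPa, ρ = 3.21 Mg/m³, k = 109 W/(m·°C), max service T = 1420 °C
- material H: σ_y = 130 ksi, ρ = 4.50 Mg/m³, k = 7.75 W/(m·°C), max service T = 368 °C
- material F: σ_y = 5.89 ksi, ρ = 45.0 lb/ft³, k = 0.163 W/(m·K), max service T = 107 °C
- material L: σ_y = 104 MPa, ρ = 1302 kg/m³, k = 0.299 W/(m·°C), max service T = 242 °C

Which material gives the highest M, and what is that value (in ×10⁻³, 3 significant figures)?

material H, M = 20.7×10⁻³

Screen on constraints: k ≥ 4.02 W/(m·K); max service T ≥ 305 °C. Survivors: material S, material H.
In SI units:
  material S: σ_y = 386.0 MPa, ρ = 3210 kg/m³
  material H: σ_y = 896.3 MPa, ρ = 4500 kg/m³
  material H: M = 20.7×10⁻³
  material S: M = 16.5×10⁻³
Material H ranks first.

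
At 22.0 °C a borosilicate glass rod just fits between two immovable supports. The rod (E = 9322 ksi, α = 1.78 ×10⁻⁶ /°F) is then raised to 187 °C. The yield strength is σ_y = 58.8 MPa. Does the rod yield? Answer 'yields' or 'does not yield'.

does not yield

E = 9322 ksi = 64.27 GPa.
α = 1.78×10⁻⁶/°F × 9/5 = 3.20×10⁻⁶/K.
ΔT = 165.0 K. Constrained thermal stress σ = E·α·ΔT = 64.27×10³ MPa × 3.20×10⁻⁶ × 165.0 = 34.0 MPa (compressive).
Compare to σ_y = 58.8 MPa: σ < σ_y, so it does not yield.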